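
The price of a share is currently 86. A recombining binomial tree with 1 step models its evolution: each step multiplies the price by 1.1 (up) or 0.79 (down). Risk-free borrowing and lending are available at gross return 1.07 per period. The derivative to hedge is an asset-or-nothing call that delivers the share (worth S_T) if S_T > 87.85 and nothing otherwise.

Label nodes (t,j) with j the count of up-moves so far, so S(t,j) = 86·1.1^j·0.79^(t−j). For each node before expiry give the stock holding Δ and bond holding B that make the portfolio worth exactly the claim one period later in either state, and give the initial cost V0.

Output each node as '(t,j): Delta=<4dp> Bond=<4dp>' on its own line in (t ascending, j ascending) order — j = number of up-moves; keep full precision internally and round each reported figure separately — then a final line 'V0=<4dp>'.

(0,0): Delta=3.5484 Bond=-225.3060
V0=79.8553

Risk-neutral probability p* = (R−d)/(u−d) = (1.07−0.79)/(1.1−0.79) = 0.9032.
Terminal values V(1,·): V(1,0)=0.0000, V(1,1)=94.6000
Node (0,0) S=86.0000: V=(p*·94.6000+(1−p*)·0.0000)/1.07=79.8553; Δ=(94.6000−0.0000)/(94.6000−67.9400)=3.5484; B=V−Δ·S=-225.3060
Each (Δ,B) replicates both successor values, so the strategy is self-financing and V0 is arbitrage-free.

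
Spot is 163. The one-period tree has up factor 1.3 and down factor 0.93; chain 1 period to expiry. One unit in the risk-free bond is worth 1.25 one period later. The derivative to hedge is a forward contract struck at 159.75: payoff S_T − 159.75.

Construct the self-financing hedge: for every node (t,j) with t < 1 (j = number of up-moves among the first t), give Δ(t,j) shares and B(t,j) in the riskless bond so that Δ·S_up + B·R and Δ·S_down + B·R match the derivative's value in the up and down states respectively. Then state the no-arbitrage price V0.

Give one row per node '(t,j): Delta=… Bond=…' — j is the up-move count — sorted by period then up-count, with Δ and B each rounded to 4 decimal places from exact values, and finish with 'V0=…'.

(0,0): Delta=1.0000 Bond=-127.8000
V0=35.2000

Risk-neutral probability p* = (R−d)/(u−d) = (1.25−0.93)/(1.3−0.93) = 0.8649.
At expiry t=1: V(1,0)=-8.1600, V(1,1)=52.1500
  t=0,j=0: stock 163.0000 → up 211.9000 (V=52.1500), down 151.5900 (V=-8.1600). Price 35.2000; hedge Δ=1.0000, bond B=-127.8000.
Each (Δ,B) replicates both successor values, so the strategy is self-financing and V0 is arbitrage-free.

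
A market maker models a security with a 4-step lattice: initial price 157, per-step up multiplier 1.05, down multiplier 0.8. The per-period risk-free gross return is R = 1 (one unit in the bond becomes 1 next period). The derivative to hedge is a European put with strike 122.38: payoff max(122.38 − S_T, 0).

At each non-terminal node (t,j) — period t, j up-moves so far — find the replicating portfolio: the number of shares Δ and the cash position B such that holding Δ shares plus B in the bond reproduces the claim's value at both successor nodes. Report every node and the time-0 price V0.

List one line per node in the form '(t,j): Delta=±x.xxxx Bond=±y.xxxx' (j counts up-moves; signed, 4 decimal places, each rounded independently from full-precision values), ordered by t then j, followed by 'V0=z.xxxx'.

The replicating-portfolio and risk-neutral prices coincide; use p* = (1−0.8)/(1.05−0.8) = 0.8000 for the latter.
Terminal values V(4,·): V(4,0)=58.0728, V(4,1)=37.9768, V(4,2)=11.6008, V(4,3)=0.0000, V(4,4)=0.0000
  t=3,j=0: stock 80.3840 → up 84.4032 (V=37.9768), down 64.3072 (V=58.0728). Price 41.9960; hedge Δ=-1.0000, bond B=122.3800.
  t=3,j=1: stock 105.5040 → up 110.7792 (V=11.6008), down 84.4032 (V=37.9768). Price 16.8760; hedge Δ=-1.0000, bond B=122.3800.
  t=3,j=2: stock 138.4740 → up 145.3977 (V=0.0000), down 110.7792 (V=11.6008). Price 2.3202; hedge Δ=-0.3351, bond B=48.7234.
  t=3,j=3: stock 181.7471 → up 190.8345 (V=0.0000), down 145.3977 (V=0.0000). Price 0.0000; hedge Δ=0.0000, bond B=0.0000.
  t=2,j=0: stock 100.4800 → up 105.5040 (V=16.8760), down 80.3840 (V=41.9960). Price 21.9000; hedge Δ=-1.0000, bond B=122.3800.
  t=2,j=1: stock 131.8800 → up 138.4740 (V=2.3202), down 105.5040 (V=16.8760). Price 5.2313; hedge Δ=-0.4415, bond B=63.4547.
  t=2,j=2: stock 173.0925 → up 181.7471 (V=0.0000), down 138.4740 (V=2.3202). Price 0.4640; hedge Δ=-0.0536, bond B=9.7447.
  t=1,j=0: stock 125.6000 → up 131.8800 (V=5.2313), down 100.4800 (V=21.9000). Price 8.5651; hedge Δ=-0.5308, bond B=75.2398.
  t=1,j=1: stock 164.8500 → up 173.0925 (V=0.4640), down 131.8800 (V=5.2313). Price 1.4175; hedge Δ=-0.1157, bond B=20.4867.
  t=0,j=0: stock 157.0000 → up 164.8500 (V=1.4175), down 125.6000 (V=8.5651). Price 2.8470; hedge Δ=-0.1821, bond B=31.4373.
Each (Δ,B) replicates both successor values, so the strategy is self-financing and V0 is arbitrage-free.

(0,0): Delta=-0.1821 Bond=31.4373
(1,0): Delta=-0.5308 Bond=75.2398
(1,1): Delta=-0.1157 Bond=20.4867
(2,0): Delta=-1.0000 Bond=122.3800
(2,1): Delta=-0.4415 Bond=63.4547
(2,2): Delta=-0.0536 Bond=9.7447
(3,0): Delta=-1.0000 Bond=122.3800
(3,1): Delta=-1.0000 Bond=122.3800
(3,2): Delta=-0.3351 Bond=48.7234
(3,3): Delta=0.0000 Bond=0.0000
V0=2.8470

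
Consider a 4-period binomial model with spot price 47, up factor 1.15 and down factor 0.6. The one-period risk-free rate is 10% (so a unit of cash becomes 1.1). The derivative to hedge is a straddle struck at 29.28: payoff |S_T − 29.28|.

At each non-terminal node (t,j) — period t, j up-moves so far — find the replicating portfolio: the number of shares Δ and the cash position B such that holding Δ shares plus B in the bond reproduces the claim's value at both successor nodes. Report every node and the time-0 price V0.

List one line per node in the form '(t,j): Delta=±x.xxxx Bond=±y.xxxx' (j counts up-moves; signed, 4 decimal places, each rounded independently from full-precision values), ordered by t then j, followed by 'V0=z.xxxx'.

(0,0): Delta=0.8953 Bond=-14.6229
(1,0): Delta=0.1986 Bond=3.5623
(1,1): Delta=0.9316 Bond=-18.0499
(2,0): Delta=-1.0000 Bond=24.1983
(2,1): Delta=0.2611 Bond=1.8906
(2,2): Delta=0.9666 Bond=-22.0294
(3,0): Delta=-1.0000 Bond=26.6182
(3,1): Delta=-1.0000 Bond=26.6182
(3,2): Delta=0.3269 Bond=-0.3742
(3,3): Delta=1.0000 Bond=-26.6182
V0=27.4557

The replicating-portfolio and risk-neutral prices coincide; use p* = (1.1−0.6)/(1.15−0.6) = 0.9091 for the latter.
Terminal payoffs: V(4,0)=23.1888, V(4,1)=17.6052, V(4,2)=6.9033, V(4,3)=13.6087, V(4,4)=52.9233
Node (3,0) S=10.1520: V=(p*·17.6052+(1−p*)·23.1888)/1.1=16.4662; Δ=(17.6052−23.1888)/(11.6748−6.0912)=-1.0000; B=V−Δ·S=26.6182
Node (3,1) S=19.4580: V=(p*·6.9033+(1−p*)·17.6052)/1.1=7.1602; Δ=(6.9033−17.6052)/(22.3767−11.6748)=-1.0000; B=V−Δ·S=26.6182
Node (3,2) S=37.2945: V=(p*·13.6087+(1−p*)·6.9033)/1.1=11.8174; Δ=(13.6087−6.9033)/(42.8887−22.3767)=0.3269; B=V−Δ·S=-0.3742
Node (3,3) S=71.4811: V=(p*·52.9233+(1−p*)·13.6087)/1.1=44.8629; Δ=(52.9233−13.6087)/(82.2033−42.8887)=1.0000; B=V−Δ·S=-26.6182
Node (2,0) S=16.9200: V=(p*·7.1602+(1−p*)·16.4662)/1.1=7.2783; Δ=(7.1602−16.4662)/(19.4580−10.1520)=-1.0000; B=V−Δ·S=24.1983
Node (2,1) S=32.4300: V=(p*·11.8174+(1−p*)·7.1602)/1.1=10.3582; Δ=(11.8174−7.1602)/(37.2945−19.4580)=0.2611; B=V−Δ·S=1.8906
Node (2,2) S=62.1575: V=(p*·44.8629+(1−p*)·11.8174)/1.1=38.0535; Δ=(44.8629−11.8174)/(71.4811−37.2945)=0.9666; B=V−Δ·S=-22.0294
Node (1,0) S=28.2000: V=(p*·10.3582+(1−p*)·7.2783)/1.1=9.1620; Δ=(10.3582−7.2783)/(32.4300−16.9200)=0.1986; B=V−Δ·S=3.5623
Node (1,1) S=54.0500: V=(p*·38.0535+(1−p*)·10.3582)/1.1=32.3052; Δ=(38.0535−10.3582)/(62.1575−32.4300)=0.9316; B=V−Δ·S=-18.0499
Node (0,0) S=47.0000: V=(p*·32.3052+(1−p*)·9.1620)/1.1=27.4557; Δ=(32.3052−9.1620)/(54.0500−28.2000)=0.8953; B=V−Δ·S=-14.6229
Root portfolio cost Δ·47+B reproduces V0=27.4557.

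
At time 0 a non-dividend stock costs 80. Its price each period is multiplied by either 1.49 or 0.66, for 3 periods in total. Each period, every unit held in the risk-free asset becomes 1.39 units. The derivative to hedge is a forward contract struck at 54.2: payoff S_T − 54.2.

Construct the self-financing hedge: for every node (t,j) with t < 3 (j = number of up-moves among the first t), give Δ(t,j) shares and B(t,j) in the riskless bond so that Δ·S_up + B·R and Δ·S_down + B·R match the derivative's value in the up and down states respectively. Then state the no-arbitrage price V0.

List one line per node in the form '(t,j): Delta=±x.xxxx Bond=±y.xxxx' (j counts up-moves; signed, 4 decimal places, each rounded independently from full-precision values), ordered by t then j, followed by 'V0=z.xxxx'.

(0,0): Delta=1.0000 Bond=-20.1816
(1,0): Delta=1.0000 Bond=-28.0524
(1,1): Delta=1.0000 Bond=-28.0524
(2,0): Delta=1.0000 Bond=-38.9928
(2,1): Delta=1.0000 Bond=-38.9928
(2,2): Delta=1.0000 Bond=-38.9928
V0=59.8184

The replicating-portfolio and risk-neutral prices coincide; use p* = (1.39−0.66)/(1.49−0.66) = 0.8795 for the latter.
At expiry t=3: V(3,0)=-31.2003, V(3,1)=-2.2765, V(3,2)=63.0213, V(3,3)=210.4359
Node (2,0) S=34.8480: V=(p*·-2.2765+(1−p*)·-31.2003)/1.39=-4.1448; Δ=(-2.2765−-31.2003)/(51.9235−22.9997)=1.0000; B=V−Δ·S=-38.9928
Node (2,1) S=78.6720: V=(p*·63.0213+(1−p*)·-2.2765)/1.39=39.6792; Δ=(63.0213−-2.2765)/(117.2213−51.9235)=1.0000; B=V−Δ·S=-38.9928
Node (2,2) S=177.6080: V=(p*·210.4359+(1−p*)·63.0213)/1.39=138.6152; Δ=(210.4359−63.0213)/(264.6359−117.2213)=1.0000; B=V−Δ·S=-38.9928
Node (1,0) S=52.8000: V=(p*·39.6792+(1−p*)·-4.1448)/1.39=24.7476; Δ=(39.6792−-4.1448)/(78.6720−34.8480)=1.0000; B=V−Δ·S=-28.0524
Node (1,1) S=119.2000: V=(p*·138.6152+(1−p*)·39.6792)/1.39=91.1476; Δ=(138.6152−39.6792)/(177.6080−78.6720)=1.0000; B=V−Δ·S=-28.0524
Node (0,0) S=80.0000: V=(p*·91.1476+(1−p*)·24.7476)/1.39=59.8184; Δ=(91.1476−24.7476)/(119.2000−52.8000)=1.0000; B=V−Δ·S=-20.1816
Check: Δ(0,0)·S0 + B(0,0) = 59.8184 = V0.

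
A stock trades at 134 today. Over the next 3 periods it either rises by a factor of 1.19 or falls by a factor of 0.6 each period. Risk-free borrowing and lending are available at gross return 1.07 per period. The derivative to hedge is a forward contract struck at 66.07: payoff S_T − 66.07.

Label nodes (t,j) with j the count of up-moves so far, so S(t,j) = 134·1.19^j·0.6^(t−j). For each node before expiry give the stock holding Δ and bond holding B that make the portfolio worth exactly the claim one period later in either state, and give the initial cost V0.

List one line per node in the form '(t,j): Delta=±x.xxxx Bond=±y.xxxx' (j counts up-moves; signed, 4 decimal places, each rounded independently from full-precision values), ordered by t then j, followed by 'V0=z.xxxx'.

Risk-neutral probability p* = (R−d)/(u−d) = (1.07−0.6)/(1.19−0.6) = 0.7966.
Terminal payoffs: V(3,0)=-37.1260, V(3,1)=-8.6644, V(3,2)=47.7844, V(3,3)=159.7413
(2,0): S=48.2400. Δ = (V_up−V_dn)/(S_up−S_dn) = (-8.6644−-37.1260)/(57.4056−28.9440) = 1.0000. V = [p*·-8.6644 + (1−p*)·-37.1260]/1.07 = -13.5077. B = V − Δ·S = -61.7477.
(2,1): S=95.6760. Δ = (V_up−V_dn)/(S_up−S_dn) = (47.7844−-8.6644)/(113.8544−57.4056) = 1.0000. V = [p*·47.7844 + (1−p*)·-8.6644]/1.07 = 33.9283. B = V − Δ·S = -61.7477.
(2,2): S=189.7574. Δ = (V_up−V_dn)/(S_up−S_dn) = (159.7413−47.7844)/(225.8113−113.8544) = 1.0000. V = [p*·159.7413 + (1−p*)·47.7844]/1.07 = 128.0097. B = V − Δ·S = -61.7477.
(1,0): S=80.4000. Δ = (V_up−V_dn)/(S_up−S_dn) = (33.9283−-13.5077)/(95.6760−48.2400) = 1.0000. V = [p*·33.9283 + (1−p*)·-13.5077]/1.07 = 22.6919. B = V − Δ·S = -57.7081.
(1,1): S=159.4600. Δ = (V_up−V_dn)/(S_up−S_dn) = (128.0097−33.9283)/(189.7574−95.6760) = 1.0000. V = [p*·128.0097 + (1−p*)·33.9283]/1.07 = 101.7519. B = V − Δ·S = -57.7081.
(0,0): S=134.0000. Δ = (V_up−V_dn)/(S_up−S_dn) = (101.7519−22.6919)/(159.4600−80.4000) = 1.0000. V = [p*·101.7519 + (1−p*)·22.6919]/1.07 = 80.0672. B = V − Δ·S = -53.9328.
Self-financing check: at every node Δ·S+B equals the discounted successor values.

(0,0): Delta=1.0000 Bond=-53.9328
(1,0): Delta=1.0000 Bond=-57.7081
(1,1): Delta=1.0000 Bond=-57.7081
(2,0): Delta=1.0000 Bond=-61.7477
(2,1): Delta=1.0000 Bond=-61.7477
(2,2): Delta=1.0000 Bond=-61.7477
V0=80.0672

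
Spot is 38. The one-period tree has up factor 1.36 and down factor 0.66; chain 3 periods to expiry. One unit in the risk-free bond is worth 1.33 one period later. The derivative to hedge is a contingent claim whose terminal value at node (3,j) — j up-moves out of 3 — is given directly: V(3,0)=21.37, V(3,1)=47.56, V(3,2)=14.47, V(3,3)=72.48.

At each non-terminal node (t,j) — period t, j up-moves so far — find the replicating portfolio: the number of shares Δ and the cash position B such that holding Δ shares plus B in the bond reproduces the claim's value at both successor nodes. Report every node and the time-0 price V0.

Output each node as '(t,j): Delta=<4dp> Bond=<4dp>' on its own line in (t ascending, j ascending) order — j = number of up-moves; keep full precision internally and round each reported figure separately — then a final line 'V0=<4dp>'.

Under the risk-neutral measure, an up-move has probability p* = (R−d)/(u−d) = 0.9571 and values discount at R = 1.33.
At expiry t=3: V(3,0)=21.3700, V(3,1)=47.5600, V(3,2)=14.4700, V(3,3)=72.4800
Node (2,0) S=16.5528: V=(p*·47.5600+(1−p*)·21.3700)/1.33=34.9155; Δ=(47.5600−21.3700)/(22.5118−10.9248)=2.2603; B=V−Δ·S=-2.4988
Node (2,1) S=34.1088: V=(p*·14.4700+(1−p*)·47.5600)/1.33=11.9460; Δ=(14.4700−47.5600)/(46.3880−22.5118)=-1.3859; B=V−Δ·S=59.2174
Node (2,2) S=70.2848: V=(p*·72.4800+(1−p*)·14.4700)/1.33=52.6270; Δ=(72.4800−14.4700)/(95.5873−46.3880)=1.1791; B=V−Δ·S=-30.2445
Node (1,0) S=25.0800: V=(p*·11.9460+(1−p*)·34.9155)/1.33=9.7221; Δ=(11.9460−34.9155)/(34.1088−16.5528)=-1.3084; B=V−Δ·S=42.5357
Node (1,1) S=51.6800: V=(p*·52.6270+(1−p*)·11.9460)/1.33=38.2583; Δ=(52.6270−11.9460)/(70.2848−34.1088)=1.1245; B=V−Δ·S=-19.8574
Node (0,0) S=38.0000: V=(p*·38.2583+(1−p*)·9.7221)/1.33=27.8461; Δ=(38.2583−9.7221)/(51.6800−25.0800)=1.0728; B=V−Δ·S=-12.9199
Self-financing check: at every node Δ·S+B equals the discounted successor values.

(0,0): Delta=1.0728 Bond=-12.9199
(1,0): Delta=-1.3084 Bond=42.5357
(1,1): Delta=1.1245 Bond=-19.8574
(2,0): Delta=2.2603 Bond=-2.4988
(2,1): Delta=-1.3859 Bond=59.2174
(2,2): Delta=1.1791 Bond=-30.2445
V0=27.8461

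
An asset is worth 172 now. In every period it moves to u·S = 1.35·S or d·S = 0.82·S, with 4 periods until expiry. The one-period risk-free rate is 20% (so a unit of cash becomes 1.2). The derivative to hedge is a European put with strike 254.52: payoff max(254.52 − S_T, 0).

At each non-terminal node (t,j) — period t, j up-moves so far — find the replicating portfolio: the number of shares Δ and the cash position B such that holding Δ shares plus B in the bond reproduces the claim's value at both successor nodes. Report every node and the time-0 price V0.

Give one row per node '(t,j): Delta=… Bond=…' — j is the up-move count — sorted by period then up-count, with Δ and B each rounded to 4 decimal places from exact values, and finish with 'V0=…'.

Under the risk-neutral measure, an up-move has probability p* = (R−d)/(u−d) = 0.7170 and values discount at R = 1.2.
Terminal payoffs: V(4,0)=176.7551, V(4,1)=126.4924, V(4,2)=43.7428, V(4,3)=0.0000, V(4,4)=0.0000
  t=3,j=0: stock 94.8353 → up 128.0276 (V=126.4924), down 77.7649 (V=176.7551). Price 117.2647; hedge Δ=-1.0000, bond B=212.1000.
  t=3,j=1: stock 156.1313 → up 210.7772 (V=43.7428), down 128.0276 (V=126.4924). Price 55.9687; hedge Δ=-1.0000, bond B=212.1000.
  t=3,j=2: stock 257.0454 → up 347.0113 (V=0.0000), down 210.7772 (V=43.7428). Price 10.3167; hedge Δ=-0.3211, bond B=92.8502.
  t=3,j=3: stock 423.1845 → up 571.2991 (V=0.0000), down 347.0113 (V=0.0000). Price 0.0000; hedge Δ=0.0000, bond B=0.0000.
  t=2,j=0: stock 115.6528 → up 156.1313 (V=55.9687), down 94.8353 (V=117.2647). Price 61.0972; hedge Δ=-1.0000, bond B=176.7500.
  t=2,j=1: stock 190.4040 → up 257.0454 (V=10.3167), down 156.1313 (V=55.9687). Price 19.3642; hedge Δ=-0.4524, bond B=105.5001.
  t=2,j=2: stock 313.4700 → up 423.1845 (V=0.0000), down 257.0454 (V=10.3167). Price 2.4332; hedge Δ=-0.0621, bond B=21.8986.
  t=1,j=0: stock 141.0400 → up 190.4040 (V=19.3642), down 115.6528 (V=61.0972). Price 25.9795; hedge Δ=-0.5583, bond B=104.7210.
  t=1,j=1: stock 232.2000 → up 313.4700 (V=2.4332), down 190.4040 (V=19.3642). Price 6.0208; hedge Δ=-0.1376, bond B=37.9662.
  t=0,j=0: stock 172.0000 → up 232.2000 (V=6.0208), down 141.0400 (V=25.9795). Price 9.7246; hedge Δ=-0.2189, bond B=47.3826.
Each (Δ,B) replicates both successor values, so the strategy is self-financing and V0 is arbitrage-free.

(0,0): Delta=-0.2189 Bond=47.3826
(1,0): Delta=-0.5583 Bond=104.7210
(1,1): Delta=-0.1376 Bond=37.9662
(2,0): Delta=-1.0000 Bond=176.7500
(2,1): Delta=-0.4524 Bond=105.5001
(2,2): Delta=-0.0621 Bond=21.8986
(3,0): Delta=-1.0000 Bond=212.1000
(3,1): Delta=-1.0000 Bond=212.1000
(3,2): Delta=-0.3211 Bond=92.8502
(3,3): Delta=0.0000 Bond=0.0000
V0=9.7246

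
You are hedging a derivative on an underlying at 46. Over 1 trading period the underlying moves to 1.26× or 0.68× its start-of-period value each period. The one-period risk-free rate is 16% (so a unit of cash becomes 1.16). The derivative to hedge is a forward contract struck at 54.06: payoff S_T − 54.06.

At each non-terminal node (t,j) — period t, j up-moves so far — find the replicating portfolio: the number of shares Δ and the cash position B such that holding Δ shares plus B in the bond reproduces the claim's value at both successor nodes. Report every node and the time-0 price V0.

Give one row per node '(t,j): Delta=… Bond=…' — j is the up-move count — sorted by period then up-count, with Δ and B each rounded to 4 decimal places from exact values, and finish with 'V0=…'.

No-arbitrage ⇒ martingale measure with p* = (R−d)/(u−d) = 0.8276.
At expiry t=1: V(1,0)=-22.7800, V(1,1)=3.9000
(0,0): S=46.0000. Δ = (V_up−V_dn)/(S_up−S_dn) = (3.9000−-22.7800)/(57.9600−31.2800) = 1.0000. V = [p*·3.9000 + (1−p*)·-22.7800]/1.16 = -0.6034. B = V − Δ·S = -46.6034.
Check: Δ(0,0)·S0 + B(0,0) = -0.6034 = V0.

(0,0): Delta=1.0000 Bond=-46.6034
V0=-0.6034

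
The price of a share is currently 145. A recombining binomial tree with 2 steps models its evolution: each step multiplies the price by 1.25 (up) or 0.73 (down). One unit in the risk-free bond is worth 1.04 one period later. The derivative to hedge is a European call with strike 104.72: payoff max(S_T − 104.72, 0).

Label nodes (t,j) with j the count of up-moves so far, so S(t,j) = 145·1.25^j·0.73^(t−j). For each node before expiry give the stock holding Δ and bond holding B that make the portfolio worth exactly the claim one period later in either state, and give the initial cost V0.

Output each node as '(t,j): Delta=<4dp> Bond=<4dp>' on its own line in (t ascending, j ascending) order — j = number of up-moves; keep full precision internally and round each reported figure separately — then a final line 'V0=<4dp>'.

Risk-neutral probability p* = (R−d)/(u−d) = (1.04−0.73)/(1.25−0.73) = 0.5962.
At expiry t=2: V(2,0)=0.0000, V(2,1)=27.5925, V(2,2)=121.8425
(1,0): S=105.8500. Δ = (V_up−V_dn)/(S_up−S_dn) = (27.5925−0.0000)/(132.3125−77.2705) = 0.5013. V = [p*·27.5925 + (1−p*)·0.0000]/1.04 = 15.8167. B = V − Δ·S = -37.2458.
(1,1): S=181.2500. Δ = (V_up−V_dn)/(S_up−S_dn) = (121.8425−27.5925)/(226.5625−132.3125) = 1.0000. V = [p*·121.8425 + (1−p*)·27.5925]/1.04 = 80.5577. B = V − Δ·S = -100.6923.
(0,0): S=145.0000. Δ = (V_up−V_dn)/(S_up−S_dn) = (80.5577−15.8167)/(181.2500−105.8500) = 0.8586. V = [p*·80.5577 + (1−p*)·15.8167]/1.04 = 52.3195. B = V − Δ·S = -72.1824.
Self-financing check: at every node Δ·S+B equals the discounted successor values.

(0,0): Delta=0.8586 Bond=-72.1824
(1,0): Delta=0.5013 Bond=-37.2458
(1,1): Delta=1.0000 Bond=-100.6923
V0=52.3195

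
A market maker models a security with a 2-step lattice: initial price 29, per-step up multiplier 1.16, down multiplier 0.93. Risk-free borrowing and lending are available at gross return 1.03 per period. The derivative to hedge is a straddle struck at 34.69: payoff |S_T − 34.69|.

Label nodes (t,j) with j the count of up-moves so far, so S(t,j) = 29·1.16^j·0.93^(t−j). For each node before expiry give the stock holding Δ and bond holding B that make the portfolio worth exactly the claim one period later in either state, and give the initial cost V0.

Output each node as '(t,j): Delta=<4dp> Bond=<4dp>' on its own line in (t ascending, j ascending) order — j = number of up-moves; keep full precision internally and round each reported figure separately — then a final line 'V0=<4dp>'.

(0,0): Delta=-0.4516 Bond=18.3401
(1,0): Delta=-1.0000 Bond=33.6796
(1,1): Delta=0.1199 Bond=-0.3359
V0=5.2426

Risk-neutral probability p* = (R−d)/(u−d) = (1.03−0.93)/(1.16−0.93) = 0.4348.
Terminal payoffs: V(2,0)=9.6079, V(2,1)=3.4048, V(2,2)=4.3324
(1,0): S=26.9700. Δ = (V_up−V_dn)/(S_up−S_dn) = (3.4048−9.6079)/(31.2852−25.0821) = -1.0000. V = [p*·3.4048 + (1−p*)·9.6079]/1.03 = 6.7096. B = V − Δ·S = 33.6796.
(1,1): S=33.6400. Δ = (V_up−V_dn)/(S_up−S_dn) = (4.3324−3.4048)/(39.0224−31.2852) = 0.1199. V = [p*·4.3324 + (1−p*)·3.4048]/1.03 = 3.6972. B = V − Δ·S = -0.3359.
(0,0): S=29.0000. Δ = (V_up−V_dn)/(S_up−S_dn) = (3.6972−6.7096)/(33.6400−26.9700) = -0.4516. V = [p*·3.6972 + (1−p*)·6.7096]/1.03 = 5.2426. B = V − Δ·S = 18.3401.
The time-0 hedge costs 5.2426, which is the no-arbitrage price.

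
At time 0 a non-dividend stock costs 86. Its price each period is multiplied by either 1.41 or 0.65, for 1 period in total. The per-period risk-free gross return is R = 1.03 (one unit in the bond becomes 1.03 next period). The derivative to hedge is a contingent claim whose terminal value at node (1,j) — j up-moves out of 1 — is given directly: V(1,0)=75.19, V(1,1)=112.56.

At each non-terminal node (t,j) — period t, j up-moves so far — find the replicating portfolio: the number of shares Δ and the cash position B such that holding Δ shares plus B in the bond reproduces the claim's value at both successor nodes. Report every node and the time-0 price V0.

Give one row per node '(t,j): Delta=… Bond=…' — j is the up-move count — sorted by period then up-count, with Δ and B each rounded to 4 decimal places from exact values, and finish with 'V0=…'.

(0,0): Delta=0.5718 Bond=41.9697
V0=91.1408

The replicating-portfolio and risk-neutral prices coincide; use p* = (1.03−0.65)/(1.41−0.65) = 0.5000 for the latter.
Terminal payoffs: V(1,0)=75.1900, V(1,1)=112.5600
  t=0,j=0: stock 86.0000 → up 121.2600 (V=112.5600), down 55.9000 (V=75.1900). Price 91.1408; hedge Δ=0.5718, bond B=41.9697.
Check: Δ(0,0)·S0 + B(0,0) = 91.1408 = V0.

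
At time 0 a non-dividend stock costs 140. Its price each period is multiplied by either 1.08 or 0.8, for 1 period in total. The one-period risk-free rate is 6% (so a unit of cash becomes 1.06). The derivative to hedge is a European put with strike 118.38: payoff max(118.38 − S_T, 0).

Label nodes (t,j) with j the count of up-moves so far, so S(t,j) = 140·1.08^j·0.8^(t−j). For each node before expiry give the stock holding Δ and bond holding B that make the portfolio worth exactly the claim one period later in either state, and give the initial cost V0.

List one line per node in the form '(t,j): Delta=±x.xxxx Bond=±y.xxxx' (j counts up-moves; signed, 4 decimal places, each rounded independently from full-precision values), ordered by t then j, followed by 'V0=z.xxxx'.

No-arbitrage ⇒ martingale measure with p* = (R−d)/(u−d) = 0.9286.
Terminal values V(1,·): V(1,0)=6.3800, V(1,1)=0.0000
(0,0): S=140.0000. Δ = (V_up−V_dn)/(S_up−S_dn) = (0.0000−6.3800)/(151.2000−112.0000) = -0.1628. V = [p*·0.0000 + (1−p*)·6.3800]/1.06 = 0.4299. B = V − Δ·S = 23.2156.
The time-0 hedge costs 0.4299, which is the no-arbitrage price.

(0,0): Delta=-0.1628 Bond=23.2156
V0=0.4299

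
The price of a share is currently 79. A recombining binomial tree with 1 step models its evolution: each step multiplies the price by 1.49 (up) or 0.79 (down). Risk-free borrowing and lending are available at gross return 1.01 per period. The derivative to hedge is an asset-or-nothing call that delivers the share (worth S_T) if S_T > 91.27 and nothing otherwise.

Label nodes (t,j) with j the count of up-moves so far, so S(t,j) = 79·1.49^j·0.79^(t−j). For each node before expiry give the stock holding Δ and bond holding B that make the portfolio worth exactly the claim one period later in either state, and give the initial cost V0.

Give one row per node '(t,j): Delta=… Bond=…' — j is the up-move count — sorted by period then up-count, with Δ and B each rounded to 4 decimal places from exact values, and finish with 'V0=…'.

The replicating-portfolio and risk-neutral prices coincide; use p* = (1.01−0.79)/(1.49−0.79) = 0.3143 for the latter.
Terminal payoffs: V(1,0)=0.0000, V(1,1)=117.7100
Node (0,0) S=79.0000: V=(p*·117.7100+(1−p*)·0.0000)/1.01=36.6283; Δ=(117.7100−0.0000)/(117.7100−62.4100)=2.1286; B=V−Δ·S=-131.5289
Root portfolio cost Δ·79+B reproduces V0=36.6283.

(0,0): Delta=2.1286 Bond=-131.5289
V0=36.6283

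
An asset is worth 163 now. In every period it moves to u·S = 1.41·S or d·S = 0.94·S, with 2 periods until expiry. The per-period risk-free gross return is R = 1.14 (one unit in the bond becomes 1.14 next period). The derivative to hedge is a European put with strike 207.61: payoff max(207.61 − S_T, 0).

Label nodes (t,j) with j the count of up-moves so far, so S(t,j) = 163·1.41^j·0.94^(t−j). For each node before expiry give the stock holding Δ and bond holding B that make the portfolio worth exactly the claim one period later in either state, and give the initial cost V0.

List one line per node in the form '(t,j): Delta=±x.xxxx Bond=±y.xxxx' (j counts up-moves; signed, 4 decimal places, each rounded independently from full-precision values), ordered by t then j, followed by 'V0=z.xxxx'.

(0,0): Delta=-0.4182 Bond=84.3179
(1,0): Delta=-0.8829 Bond=167.3242
(1,1): Delta=0.0000 Bond=0.0000
V0=16.1460

The replicating-portfolio and risk-neutral prices coincide; use p* = (1.14−0.94)/(1.41−0.94) = 0.4255 for the latter.
Payoff layer (t=2): V(2,0)=63.5832, V(2,1)=0.0000, V(2,2)=0.0000
Node (1,0) S=153.2200: V=(p*·0.0000+(1−p*)·63.5832)/1.14=32.0408; Δ=(0.0000−63.5832)/(216.0402−144.0268)=-0.8829; B=V−Δ·S=167.3242
Node (1,1) S=229.8300: V=(p*·0.0000+(1−p*)·0.0000)/1.14=0.0000; Δ=(0.0000−0.0000)/(324.0603−216.0402)=0.0000; B=V−Δ·S=0.0000
Node (0,0) S=163.0000: V=(p*·0.0000+(1−p*)·32.0408)/1.14=16.1460; Δ=(0.0000−32.0408)/(229.8300−153.2200)=-0.4182; B=V−Δ·S=84.3179
Root portfolio cost Δ·163+B reproduces V0=16.1460.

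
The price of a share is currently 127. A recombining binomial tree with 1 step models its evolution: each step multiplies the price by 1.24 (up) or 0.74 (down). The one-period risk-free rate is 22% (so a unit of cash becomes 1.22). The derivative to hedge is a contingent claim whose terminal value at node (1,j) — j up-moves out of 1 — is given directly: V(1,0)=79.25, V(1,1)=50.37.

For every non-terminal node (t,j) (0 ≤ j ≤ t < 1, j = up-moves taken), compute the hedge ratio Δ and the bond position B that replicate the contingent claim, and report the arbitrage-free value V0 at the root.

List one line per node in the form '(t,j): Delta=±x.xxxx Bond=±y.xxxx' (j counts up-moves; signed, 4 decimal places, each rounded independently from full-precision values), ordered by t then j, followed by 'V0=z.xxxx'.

(0,0): Delta=-0.4548 Bond=99.9938
V0=42.2338

The replicating-portfolio and risk-neutral prices coincide; use p* = (1.22−0.74)/(1.24−0.74) = 0.9600 for the latter.
Terminal values V(1,·): V(1,0)=79.2500, V(1,1)=50.3700
(0,0): S=127.0000. Δ = (V_up−V_dn)/(S_up−S_dn) = (50.3700−79.2500)/(157.4800−93.9800) = -0.4548. V = [p*·50.3700 + (1−p*)·79.2500]/1.22 = 42.2338. B = V − Δ·S = 99.9938.
Self-financing check: at every node Δ·S+B equals the discounted successor values.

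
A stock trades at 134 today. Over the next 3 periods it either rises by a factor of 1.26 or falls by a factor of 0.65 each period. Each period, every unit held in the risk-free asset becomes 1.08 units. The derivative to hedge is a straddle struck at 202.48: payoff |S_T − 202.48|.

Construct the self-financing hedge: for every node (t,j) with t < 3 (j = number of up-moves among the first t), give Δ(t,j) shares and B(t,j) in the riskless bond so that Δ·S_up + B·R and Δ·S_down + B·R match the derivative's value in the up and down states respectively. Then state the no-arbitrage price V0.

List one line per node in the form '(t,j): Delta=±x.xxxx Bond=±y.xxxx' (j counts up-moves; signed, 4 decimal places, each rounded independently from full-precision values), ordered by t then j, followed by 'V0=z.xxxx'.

(0,0): Delta=-0.3165 Bond=105.6129
(1,0): Delta=-1.0000 Bond=173.5940
(1,1): Delta=-0.1689 Bond=89.1415
(2,0): Delta=-1.0000 Bond=187.4815
(2,1): Delta=-1.0000 Bond=187.4815
(2,2): Delta=0.0106 Bond=58.0924
V0=63.2007

Under the risk-neutral measure, an up-move has probability p* = (R−d)/(u−d) = 0.7049 and values discount at R = 1.08.
At expiry t=3: V(3,0)=165.6803, V(3,1)=131.1451, V(3,2)=64.2000, V(3,3)=65.5704
  t=2,j=0: stock 56.6150 → up 71.3349 (V=131.1451), down 36.7998 (V=165.6803). Price 130.8665; hedge Δ=-1.0000, bond B=187.4815.
  t=2,j=1: stock 109.7460 → up 138.2800 (V=64.2000), down 71.3349 (V=131.1451). Price 77.7355; hedge Δ=-1.0000, bond B=187.4815.
  t=2,j=2: stock 212.7384 → up 268.0504 (V=65.5704), down 138.2800 (V=64.2000). Price 60.3389; hedge Δ=0.0106, bond B=58.0924.
  t=1,j=0: stock 87.1000 → up 109.7460 (V=77.7355), down 56.6150 (V=130.8665). Price 86.4940; hedge Δ=-1.0000, bond B=173.5940.
  t=1,j=1: stock 168.8400 → up 212.7384 (V=60.3389), down 109.7460 (V=77.7355). Price 60.6225; hedge Δ=-0.1689, bond B=89.1415.
  t=0,j=0: stock 134.0000 → up 168.8400 (V=60.6225), down 87.1000 (V=86.4940). Price 63.2007; hedge Δ=-0.3165, bond B=105.6129.
Self-financing check: at every node Δ·S+B equals the discounted successor values.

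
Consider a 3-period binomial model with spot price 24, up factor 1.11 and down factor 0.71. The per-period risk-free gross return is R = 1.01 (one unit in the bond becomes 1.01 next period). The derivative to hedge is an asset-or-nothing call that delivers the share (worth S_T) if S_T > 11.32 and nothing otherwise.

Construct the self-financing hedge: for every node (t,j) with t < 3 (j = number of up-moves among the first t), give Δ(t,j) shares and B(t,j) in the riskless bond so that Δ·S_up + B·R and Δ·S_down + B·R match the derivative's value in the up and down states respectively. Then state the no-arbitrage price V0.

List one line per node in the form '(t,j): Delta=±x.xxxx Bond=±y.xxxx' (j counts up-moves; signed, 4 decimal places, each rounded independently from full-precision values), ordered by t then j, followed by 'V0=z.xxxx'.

(0,0): Delta=1.0548 Bond=-1.4460
(1,0): Delta=1.3119 Bond=-5.8418
(1,1): Delta=1.0000 Bond=0.0000
(2,0): Delta=2.7750 Bond=-23.6009
(2,1): Delta=1.0000 Bond=0.0000
(2,2): Delta=1.0000 Bond=0.0000
V0=23.8697

Risk-neutral probability p* = (R−d)/(u−d) = (1.01−0.71)/(1.11−0.71) = 0.7500.
Payoff layer (t=3): V(3,0)=0.0000, V(3,1)=13.4292, V(3,2)=20.9950, V(3,3)=32.8231
  t=2,j=0: stock 12.0984 → up 13.4292 (V=13.4292), down 8.5899 (V=0.0000). Price 9.9722; hedge Δ=2.7750, bond B=-23.6009.
  t=2,j=1: stock 18.9144 → up 20.9950 (V=20.9950), down 13.4292 (V=13.4292). Price 18.9144; hedge Δ=1.0000, bond B=0.0000.
  t=2,j=2: stock 29.5704 → up 32.8231 (V=32.8231), down 20.9950 (V=20.9950). Price 29.5704; hedge Δ=1.0000, bond B=0.0000.
  t=1,j=0: stock 17.0400 → up 18.9144 (V=18.9144), down 12.0984 (V=9.9722). Price 16.5137; hedge Δ=1.3119, bond B=-5.8418.
  t=1,j=1: stock 26.6400 → up 29.5704 (V=29.5704), down 18.9144 (V=18.9144). Price 26.6400; hedge Δ=1.0000, bond B=0.0000.
  t=0,j=0: stock 24.0000 → up 26.6400 (V=26.6400), down 17.0400 (V=16.5137). Price 23.8697; hedge Δ=1.0548, bond B=-1.4460.
Check: Δ(0,0)·S0 + B(0,0) = 23.8697 = V0.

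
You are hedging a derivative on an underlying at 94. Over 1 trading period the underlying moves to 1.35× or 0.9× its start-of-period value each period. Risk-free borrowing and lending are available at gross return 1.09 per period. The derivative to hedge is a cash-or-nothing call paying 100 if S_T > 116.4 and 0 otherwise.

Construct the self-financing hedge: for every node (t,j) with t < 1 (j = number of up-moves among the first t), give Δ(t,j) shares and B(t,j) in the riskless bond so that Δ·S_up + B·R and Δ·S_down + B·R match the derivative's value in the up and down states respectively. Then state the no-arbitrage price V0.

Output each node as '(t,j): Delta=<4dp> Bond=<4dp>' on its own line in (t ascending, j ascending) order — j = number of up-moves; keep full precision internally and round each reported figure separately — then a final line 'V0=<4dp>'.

(0,0): Delta=2.3641 Bond=-183.4862
V0=38.7360

Under the risk-neutral measure, an up-move has probability p* = (R−d)/(u−d) = 0.4222 and values discount at R = 1.09.
At expiry t=1: V(1,0)=0.0000, V(1,1)=100.0000
(0,0): S=94.0000. Δ = (V_up−V_dn)/(S_up−S_dn) = (100.0000−0.0000)/(126.9000−84.6000) = 2.3641. V = [p*·100.0000 + (1−p*)·0.0000]/1.09 = 38.7360. B = V − Δ·S = -183.4862.
Root portfolio cost Δ·94+B reproduces V0=38.7360.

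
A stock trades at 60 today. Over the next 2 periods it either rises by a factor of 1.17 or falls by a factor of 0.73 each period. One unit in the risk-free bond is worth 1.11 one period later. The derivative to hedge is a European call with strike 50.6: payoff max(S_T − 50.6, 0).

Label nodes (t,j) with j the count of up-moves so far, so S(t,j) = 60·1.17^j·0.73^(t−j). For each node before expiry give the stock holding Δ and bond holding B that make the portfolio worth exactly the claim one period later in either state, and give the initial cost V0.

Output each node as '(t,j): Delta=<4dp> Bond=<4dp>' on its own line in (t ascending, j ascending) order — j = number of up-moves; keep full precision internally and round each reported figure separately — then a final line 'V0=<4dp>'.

The replicating-portfolio and risk-neutral prices coincide; use p* = (1.11−0.73)/(1.17−0.73) = 0.8636 for the latter.
Payoff layer (t=2): V(2,0)=0.0000, V(2,1)=0.6460, V(2,2)=31.5340
(1,0): S=43.8000. Δ = (V_up−V_dn)/(S_up−S_dn) = (0.6460−0.0000)/(51.2460−31.9740) = 0.0335. V = [p*·0.6460 + (1−p*)·0.0000]/1.11 = 0.5026. B = V − Δ·S = -0.9656.
(1,1): S=70.2000. Δ = (V_up−V_dn)/(S_up−S_dn) = (31.5340−0.6460)/(82.1340−51.2460) = 1.0000. V = [p*·31.5340 + (1−p*)·0.6460]/1.11 = 24.6144. B = V − Δ·S = -45.5856.
(0,0): S=60.0000. Δ = (V_up−V_dn)/(S_up−S_dn) = (24.6144−0.5026)/(70.2000−43.8000) = 0.9133. V = [p*·24.6144 + (1−p*)·0.5026]/1.11 = 19.2130. B = V − Δ·S = -35.5865.
Each (Δ,B) replicates both successor values, so the strategy is self-financing and V0 is arbitrage-free.

(0,0): Delta=0.9133 Bond=-35.5865
(1,0): Delta=0.0335 Bond=-0.9656
(1,1): Delta=1.0000 Bond=-45.5856
V0=19.2130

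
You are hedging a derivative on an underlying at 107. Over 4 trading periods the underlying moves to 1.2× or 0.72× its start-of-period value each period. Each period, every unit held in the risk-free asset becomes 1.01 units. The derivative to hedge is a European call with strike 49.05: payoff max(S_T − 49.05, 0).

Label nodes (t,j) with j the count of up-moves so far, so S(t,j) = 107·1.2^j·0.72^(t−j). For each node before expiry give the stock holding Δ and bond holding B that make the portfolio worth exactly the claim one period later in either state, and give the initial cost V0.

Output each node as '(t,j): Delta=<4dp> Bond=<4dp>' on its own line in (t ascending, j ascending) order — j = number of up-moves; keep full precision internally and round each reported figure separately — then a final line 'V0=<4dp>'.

(0,0): Delta=0.9715 Bond=-43.4451
(1,0): Delta=0.9061 Bond=-38.8425
(1,1): Delta=0.9972 Bond=-47.1797
(2,0): Delta=0.6925 Bond=-27.3848
(2,1): Delta=0.9901 Bond=-46.9922
(2,2): Delta=1.0000 Bond=-48.0835
(3,0): Delta=0.0000 Bond=0.0000
(3,1): Delta=0.9648 Bond=-45.7798
(3,2): Delta=1.0000 Bond=-48.5644
(3,3): Delta=1.0000 Bond=-48.5644
V0=60.5047

Since d<R<u, set p* = (R−d)/(u−d) = 0.6042; price each node as the discounted p*-expectation of its children.
Terminal values V(4,·): V(4,0)=0.0000, V(4,1)=0.0000, V(4,2)=30.8251, V(4,3)=84.0751, V(4,4)=172.8252
  t=3,j=0: stock 39.9375 → up 47.9250 (V=0.0000), down 28.7550 (V=0.0000). Price 0.0000; hedge Δ=0.0000, bond B=0.0000.
  t=3,j=1: stock 66.5626 → up 79.8751 (V=30.8251), down 47.9250 (V=0.0000). Price 18.4391; hedge Δ=0.9648, bond B=-45.7798.
  t=3,j=2: stock 110.9376 → up 133.1251 (V=84.0751), down 79.8751 (V=30.8251). Price 62.3732; hedge Δ=1.0000, bond B=-48.5644.
  t=3,j=3: stock 184.8960 → up 221.8752 (V=172.8252), down 133.1251 (V=84.0751). Price 136.3316; hedge Δ=1.0000, bond B=-48.5644.
  t=2,j=0: stock 55.4688 → up 66.5626 (V=18.4391), down 39.9375 (V=0.0000). Price 11.0300; hedge Δ=0.6925, bond B=-27.3848.
  t=2,j=1: stock 92.4480 → up 110.9376 (V=62.3732), down 66.5626 (V=18.4391). Price 44.5373; hedge Δ=0.9901, bond B=-46.9922.
  t=2,j=2: stock 154.0800 → up 184.8960 (V=136.3316), down 110.9376 (V=62.3732). Price 105.9965; hedge Δ=1.0000, bond B=-48.0835.
  t=1,j=0: stock 77.0400 → up 92.4480 (V=44.5373), down 55.4688 (V=11.0300). Price 30.9643; hedge Δ=0.9061, bond B=-38.8425.
  t=1,j=1: stock 128.4000 → up 154.0800 (V=105.9965), down 92.4480 (V=44.5373). Price 80.8603; hedge Δ=0.9972, bond B=-47.1797.
  t=0,j=0: stock 107.0000 → up 128.4000 (V=80.8603), down 77.0400 (V=30.9643). Price 60.5047; hedge Δ=0.9715, bond B=-43.4451.
The time-0 hedge costs 60.5047, which is the no-arbitrage price.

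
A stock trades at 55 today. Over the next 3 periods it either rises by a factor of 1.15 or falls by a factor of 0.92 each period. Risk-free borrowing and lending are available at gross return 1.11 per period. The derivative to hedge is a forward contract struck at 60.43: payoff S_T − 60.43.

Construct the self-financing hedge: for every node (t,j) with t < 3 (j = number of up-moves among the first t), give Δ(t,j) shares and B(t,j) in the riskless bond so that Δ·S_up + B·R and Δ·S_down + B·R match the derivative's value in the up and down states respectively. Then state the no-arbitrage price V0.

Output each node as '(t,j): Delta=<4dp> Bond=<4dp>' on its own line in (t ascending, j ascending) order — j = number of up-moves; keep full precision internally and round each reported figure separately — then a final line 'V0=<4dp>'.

(0,0): Delta=1.0000 Bond=-44.1859
(1,0): Delta=1.0000 Bond=-49.0463
(1,1): Delta=1.0000 Bond=-49.0463
(2,0): Delta=1.0000 Bond=-54.4414
(2,1): Delta=1.0000 Bond=-54.4414
(2,2): Delta=1.0000 Bond=-54.4414
V0=10.8141

Under the risk-neutral measure, an up-move has probability p* = (R−d)/(u−d) = 0.8261 and values discount at R = 1.11.
Terminal values V(3,·): V(3,0)=-17.6022, V(3,1)=-6.8952, V(3,2)=6.4885, V(3,3)=23.2181
(2,0): S=46.5520. Δ = (V_up−V_dn)/(S_up−S_dn) = (-6.8952−-17.6022)/(53.5348−42.8278) = 1.0000. V = [p*·-6.8952 + (1−p*)·-17.6022]/1.11 = -7.8894. B = V − Δ·S = -54.4414.
(2,1): S=58.1900. Δ = (V_up−V_dn)/(S_up−S_dn) = (6.4885−-6.8952)/(66.9185−53.5348) = 1.0000. V = [p*·6.4885 + (1−p*)·-6.8952]/1.11 = 3.7486. B = V − Δ·S = -54.4414.
(2,2): S=72.7375. Δ = (V_up−V_dn)/(S_up−S_dn) = (23.2181−6.4885)/(83.6481−66.9185) = 1.0000. V = [p*·23.2181 + (1−p*)·6.4885]/1.11 = 18.2961. B = V − Δ·S = -54.4414.
(1,0): S=50.6000. Δ = (V_up−V_dn)/(S_up−S_dn) = (3.7486−-7.8894)/(58.1900−46.5520) = 1.0000. V = [p*·3.7486 + (1−p*)·-7.8894]/1.11 = 1.5537. B = V − Δ·S = -49.0463.
(1,1): S=63.2500. Δ = (V_up−V_dn)/(S_up−S_dn) = (18.2961−3.7486)/(72.7375−58.1900) = 1.0000. V = [p*·18.2961 + (1−p*)·3.7486]/1.11 = 14.2037. B = V − Δ·S = -49.0463.
(0,0): S=55.0000. Δ = (V_up−V_dn)/(S_up−S_dn) = (14.2037−1.5537)/(63.2500−50.6000) = 1.0000. V = [p*·14.2037 + (1−p*)·1.5537]/1.11 = 10.8141. B = V − Δ·S = -44.1859.
Self-financing check: at every node Δ·S+B equals the discounted successor values.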